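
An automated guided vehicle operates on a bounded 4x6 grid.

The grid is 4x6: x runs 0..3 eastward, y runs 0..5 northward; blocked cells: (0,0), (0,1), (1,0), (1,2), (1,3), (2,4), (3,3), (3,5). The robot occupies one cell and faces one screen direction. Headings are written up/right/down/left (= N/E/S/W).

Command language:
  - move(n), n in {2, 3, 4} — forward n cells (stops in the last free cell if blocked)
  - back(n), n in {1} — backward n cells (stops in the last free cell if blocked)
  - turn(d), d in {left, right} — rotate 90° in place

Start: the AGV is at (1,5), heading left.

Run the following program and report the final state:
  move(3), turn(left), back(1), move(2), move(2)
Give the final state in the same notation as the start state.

begin: at (1,5), heading left
1. move(3) → at (0,5), heading left
2. turn(left) → at (0,5), heading down
3. back(1) → at (0,5), heading down
4. move(2) → at (0,3), heading down
5. move(2) → at (0,2), heading down

at (0,2), heading down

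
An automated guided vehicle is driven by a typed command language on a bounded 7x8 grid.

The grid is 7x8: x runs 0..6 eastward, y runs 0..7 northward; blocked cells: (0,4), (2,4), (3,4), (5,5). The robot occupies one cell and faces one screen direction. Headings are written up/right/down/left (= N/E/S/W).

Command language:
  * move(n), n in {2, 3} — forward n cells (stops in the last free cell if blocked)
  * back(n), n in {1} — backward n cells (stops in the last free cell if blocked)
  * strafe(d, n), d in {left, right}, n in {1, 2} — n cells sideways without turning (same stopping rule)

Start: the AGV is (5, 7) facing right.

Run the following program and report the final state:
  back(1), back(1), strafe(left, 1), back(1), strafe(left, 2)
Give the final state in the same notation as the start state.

(2, 7) facing right

initial: (5, 7) facing right
t=1 back(1) ⇒ (4, 7) facing right
t=2 back(1) ⇒ (3, 7) facing right
t=3 strafe(left, 1) ⇒ (3, 7) facing right
t=4 back(1) ⇒ (2, 7) facing right
t=5 strafe(left, 2) ⇒ (2, 7) facing right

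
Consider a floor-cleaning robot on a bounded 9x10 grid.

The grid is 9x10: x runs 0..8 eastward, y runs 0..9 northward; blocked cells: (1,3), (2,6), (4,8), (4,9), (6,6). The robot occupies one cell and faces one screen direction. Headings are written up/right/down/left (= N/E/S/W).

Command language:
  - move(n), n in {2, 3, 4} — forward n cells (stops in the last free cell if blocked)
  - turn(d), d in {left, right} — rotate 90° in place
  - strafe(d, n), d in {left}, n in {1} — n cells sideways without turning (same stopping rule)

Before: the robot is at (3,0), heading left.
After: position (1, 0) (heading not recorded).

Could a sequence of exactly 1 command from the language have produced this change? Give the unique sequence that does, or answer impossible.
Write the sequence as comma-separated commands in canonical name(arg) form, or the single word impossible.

move(2)

start: at (3,0), heading left
t=1 move(2) ⇒ at (1,0), heading left
all 6 alternatives checked — unique.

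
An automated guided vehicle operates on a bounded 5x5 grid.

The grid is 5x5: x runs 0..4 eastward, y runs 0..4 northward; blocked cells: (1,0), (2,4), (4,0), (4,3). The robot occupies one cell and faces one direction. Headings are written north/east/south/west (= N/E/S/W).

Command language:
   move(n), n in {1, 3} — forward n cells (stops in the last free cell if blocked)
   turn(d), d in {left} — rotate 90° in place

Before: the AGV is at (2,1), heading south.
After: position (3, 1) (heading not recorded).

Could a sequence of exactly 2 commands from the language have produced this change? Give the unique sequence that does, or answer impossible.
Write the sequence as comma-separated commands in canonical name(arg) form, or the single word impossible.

key: running move(1) before turn(left) would end elsewhere — order is forced
initial: at (2,1), heading south
step 1 (turn(left)): at (2,1), heading east
step 2 (move(1)): at (3,1), heading east
uniquely the one of 9 2-step routes that fits.

turn(left), move(1)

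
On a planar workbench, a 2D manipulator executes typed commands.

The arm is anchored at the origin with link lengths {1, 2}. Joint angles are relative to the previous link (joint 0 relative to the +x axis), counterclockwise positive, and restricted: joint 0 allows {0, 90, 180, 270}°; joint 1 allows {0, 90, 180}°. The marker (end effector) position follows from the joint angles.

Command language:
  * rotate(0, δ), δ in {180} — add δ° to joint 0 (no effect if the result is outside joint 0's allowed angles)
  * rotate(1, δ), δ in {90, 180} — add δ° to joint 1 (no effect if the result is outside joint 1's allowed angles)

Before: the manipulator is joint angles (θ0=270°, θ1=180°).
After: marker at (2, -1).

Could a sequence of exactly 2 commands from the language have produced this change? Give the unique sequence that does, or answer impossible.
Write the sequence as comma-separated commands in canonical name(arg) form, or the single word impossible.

key: running rotate(1, 90) before rotate(1, 180) would end elsewhere — order is forced
from: joint angles (θ0=270°, θ1=180°)
step 1 (rotate(1, 180)): joint angles (θ0=270°, θ1=0°)
step 2 (rotate(1, 90)): joint angles (θ0=270°, θ1=90°)
uniquely the one of 9 2-step routes that fits.

rotate(1, 180), rotate(1, 90)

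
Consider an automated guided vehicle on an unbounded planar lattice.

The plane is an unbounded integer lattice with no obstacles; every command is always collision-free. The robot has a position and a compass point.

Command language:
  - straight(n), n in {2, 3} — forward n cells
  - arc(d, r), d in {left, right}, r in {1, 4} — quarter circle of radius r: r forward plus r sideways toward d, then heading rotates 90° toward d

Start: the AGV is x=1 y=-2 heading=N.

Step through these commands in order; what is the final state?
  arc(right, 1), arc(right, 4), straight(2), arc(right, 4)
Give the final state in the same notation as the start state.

from: x=1 y=-2 heading=N
t=1 arc(right, 1) ⇒ x=2 y=-1 heading=E
t=2 arc(right, 4) ⇒ x=6 y=-5 heading=S
t=3 straight(2) ⇒ x=6 y=-7 heading=S
t=4 arc(right, 4) ⇒ x=2 y=-11 heading=W

x=2 y=-11 heading=W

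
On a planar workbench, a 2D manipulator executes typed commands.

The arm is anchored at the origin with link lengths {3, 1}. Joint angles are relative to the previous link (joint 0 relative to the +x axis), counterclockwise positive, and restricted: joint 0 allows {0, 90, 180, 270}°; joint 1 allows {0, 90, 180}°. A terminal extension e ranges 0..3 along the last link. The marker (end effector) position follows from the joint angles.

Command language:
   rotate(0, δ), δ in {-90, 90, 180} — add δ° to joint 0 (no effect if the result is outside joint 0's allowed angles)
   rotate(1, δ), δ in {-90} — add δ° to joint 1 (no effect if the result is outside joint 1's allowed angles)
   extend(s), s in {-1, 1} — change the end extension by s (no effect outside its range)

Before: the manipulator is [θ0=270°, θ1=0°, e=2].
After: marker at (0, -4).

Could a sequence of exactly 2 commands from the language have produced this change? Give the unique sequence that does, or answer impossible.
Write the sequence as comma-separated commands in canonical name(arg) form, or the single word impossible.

extend(-1), extend(-1)

from: [θ0=270°, θ1=0°, e=2]
step 1 (extend(-1)): [θ0=270°, θ1=0°, e=1]
step 2 (extend(-1)): [θ0=270°, θ1=0°, e=0]
uniquely the one of 36 2-step routes that fits.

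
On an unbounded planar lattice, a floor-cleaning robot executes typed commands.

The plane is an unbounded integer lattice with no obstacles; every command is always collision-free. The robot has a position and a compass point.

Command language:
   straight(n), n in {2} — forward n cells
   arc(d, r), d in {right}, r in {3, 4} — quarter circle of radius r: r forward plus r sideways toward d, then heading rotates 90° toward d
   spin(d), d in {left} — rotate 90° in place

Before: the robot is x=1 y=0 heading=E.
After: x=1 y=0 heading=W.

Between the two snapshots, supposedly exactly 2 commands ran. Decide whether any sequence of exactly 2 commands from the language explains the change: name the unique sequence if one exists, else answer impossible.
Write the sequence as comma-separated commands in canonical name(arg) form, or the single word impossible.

spin(left), spin(left)

key: (1,0) unmoved — no command in the sequence translates
t0: x=1 y=0 heading=E
t=1 spin(left) ⇒ x=1 y=0 heading=N
t=2 spin(left) ⇒ x=1 y=0 heading=W
no rival 2-sequence matches.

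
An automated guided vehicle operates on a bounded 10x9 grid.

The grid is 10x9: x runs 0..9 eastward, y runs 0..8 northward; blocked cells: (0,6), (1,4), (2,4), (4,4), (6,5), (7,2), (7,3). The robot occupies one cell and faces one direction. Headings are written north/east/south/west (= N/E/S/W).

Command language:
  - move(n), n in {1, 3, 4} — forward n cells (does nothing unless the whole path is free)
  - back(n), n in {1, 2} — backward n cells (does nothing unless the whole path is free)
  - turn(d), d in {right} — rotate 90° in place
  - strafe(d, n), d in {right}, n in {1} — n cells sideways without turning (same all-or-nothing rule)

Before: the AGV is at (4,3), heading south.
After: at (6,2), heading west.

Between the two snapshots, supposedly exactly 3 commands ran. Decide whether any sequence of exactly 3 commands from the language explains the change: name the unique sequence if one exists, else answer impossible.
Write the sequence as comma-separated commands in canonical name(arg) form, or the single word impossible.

move(1), turn(right), back(2)

key: order matters: swapping move(1) and back(2) lands elsewhere
t0: at (4,3), heading south
1. move(1) → at (4,2), heading south
2. turn(right) → at (4,2), heading west
3. back(2) → at (6,2), heading west
no rival 3-sequence matches.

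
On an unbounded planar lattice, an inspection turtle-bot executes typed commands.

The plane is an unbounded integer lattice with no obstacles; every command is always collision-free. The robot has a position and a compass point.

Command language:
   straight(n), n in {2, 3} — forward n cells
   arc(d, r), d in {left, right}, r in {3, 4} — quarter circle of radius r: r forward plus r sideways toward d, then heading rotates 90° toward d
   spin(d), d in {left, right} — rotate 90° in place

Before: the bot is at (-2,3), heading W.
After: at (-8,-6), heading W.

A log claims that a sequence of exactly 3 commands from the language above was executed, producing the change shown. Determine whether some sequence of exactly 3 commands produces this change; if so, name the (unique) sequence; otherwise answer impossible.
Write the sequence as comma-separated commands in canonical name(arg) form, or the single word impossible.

arc(left, 3), straight(3), arc(right, 3)

key: running arc(right, 3) before arc(left, 3) would end elsewhere — order is forced
start: at (-2,3), heading W
t=1 arc(left, 3) ⇒ at (-5,0), heading S
t=2 straight(3) ⇒ at (-5,-3), heading S
t=3 arc(right, 3) ⇒ at (-8,-6), heading W
no other 3-command option fits: unique.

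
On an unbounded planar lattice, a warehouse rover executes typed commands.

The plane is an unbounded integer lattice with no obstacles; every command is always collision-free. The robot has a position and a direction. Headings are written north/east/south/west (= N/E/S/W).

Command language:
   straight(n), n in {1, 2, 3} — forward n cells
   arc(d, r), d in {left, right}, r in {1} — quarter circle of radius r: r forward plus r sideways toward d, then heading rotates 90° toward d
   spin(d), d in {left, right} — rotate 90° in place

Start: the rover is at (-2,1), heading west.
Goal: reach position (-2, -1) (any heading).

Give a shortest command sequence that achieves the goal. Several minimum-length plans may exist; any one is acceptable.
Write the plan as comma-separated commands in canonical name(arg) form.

arc(left, 1), arc(left, 1)

t0: at (-2,1), heading west
1. arc(left, 1) → at (-3,0), heading south
2. arc(left, 1) → at (-2,-1), heading east
minimal: 2 command(s), checked below 2.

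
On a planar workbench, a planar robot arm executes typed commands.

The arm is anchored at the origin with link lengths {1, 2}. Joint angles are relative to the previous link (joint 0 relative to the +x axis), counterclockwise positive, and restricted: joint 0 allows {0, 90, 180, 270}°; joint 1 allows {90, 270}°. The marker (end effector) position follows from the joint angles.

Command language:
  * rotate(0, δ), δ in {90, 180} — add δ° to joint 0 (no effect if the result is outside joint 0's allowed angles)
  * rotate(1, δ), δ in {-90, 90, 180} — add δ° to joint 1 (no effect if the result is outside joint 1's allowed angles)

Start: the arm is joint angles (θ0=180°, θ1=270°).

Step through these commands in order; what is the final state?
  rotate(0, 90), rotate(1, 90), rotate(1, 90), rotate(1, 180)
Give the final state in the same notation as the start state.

joint angles (θ0=270°, θ1=90°)

begin: joint angles (θ0=180°, θ1=270°)
step 1 (rotate(0, 90)): joint angles (θ0=270°, θ1=270°)
step 2 (rotate(1, 90)): joint angles (θ0=270°, θ1=270°)
step 3 (rotate(1, 90)): joint angles (θ0=270°, θ1=270°)
step 4 (rotate(1, 180)): joint angles (θ0=270°, θ1=90°)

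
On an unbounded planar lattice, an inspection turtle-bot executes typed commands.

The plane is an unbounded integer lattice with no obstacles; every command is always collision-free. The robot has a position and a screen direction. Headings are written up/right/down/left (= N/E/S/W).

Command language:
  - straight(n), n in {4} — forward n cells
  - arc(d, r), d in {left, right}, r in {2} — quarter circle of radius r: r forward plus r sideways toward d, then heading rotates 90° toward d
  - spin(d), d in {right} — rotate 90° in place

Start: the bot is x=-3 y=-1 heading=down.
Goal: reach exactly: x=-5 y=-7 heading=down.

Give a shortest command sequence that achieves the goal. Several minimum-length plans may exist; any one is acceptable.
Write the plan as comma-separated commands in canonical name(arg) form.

straight(4), spin(right), arc(left, 2)

t0: x=-3 y=-1 heading=down
1. straight(4) → x=-3 y=-5 heading=down
2. spin(right) → x=-3 y=-5 heading=left
3. arc(left, 2) → x=-5 y=-7 heading=down
shorter routes all fall short; 3 is best.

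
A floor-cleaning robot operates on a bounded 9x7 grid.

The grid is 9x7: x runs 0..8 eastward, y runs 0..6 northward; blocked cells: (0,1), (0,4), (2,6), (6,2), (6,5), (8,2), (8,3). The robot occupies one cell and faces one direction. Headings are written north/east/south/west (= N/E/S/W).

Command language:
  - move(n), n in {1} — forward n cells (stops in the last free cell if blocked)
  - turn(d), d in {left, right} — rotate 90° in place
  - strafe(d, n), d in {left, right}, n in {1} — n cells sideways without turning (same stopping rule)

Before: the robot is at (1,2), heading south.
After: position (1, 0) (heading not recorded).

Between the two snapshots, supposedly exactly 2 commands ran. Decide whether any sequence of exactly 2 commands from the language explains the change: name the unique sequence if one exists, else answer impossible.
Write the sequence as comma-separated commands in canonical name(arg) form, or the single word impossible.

move(1), move(1)

initial: at (1,2), heading south
step 1 (move(1)): at (1,1), heading south
step 2 (move(1)): at (1,0), heading south
no rival 2-sequence matches.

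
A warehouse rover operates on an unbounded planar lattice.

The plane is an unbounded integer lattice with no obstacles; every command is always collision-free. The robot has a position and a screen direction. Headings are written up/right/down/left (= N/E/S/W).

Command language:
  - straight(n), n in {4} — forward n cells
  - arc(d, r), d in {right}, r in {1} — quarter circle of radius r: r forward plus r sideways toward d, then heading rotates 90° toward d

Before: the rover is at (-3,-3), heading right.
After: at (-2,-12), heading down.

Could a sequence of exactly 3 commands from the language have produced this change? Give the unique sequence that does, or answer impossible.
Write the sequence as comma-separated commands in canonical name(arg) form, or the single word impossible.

key: order matters: swapping arc(right, 1) and straight(4) lands elsewhere
start: at (-3,-3), heading right
1. arc(right, 1) → at (-2,-4), heading down
2. straight(4) → at (-2,-8), heading down
3. straight(4) → at (-2,-12), heading down
uniquely the one of 8 3-step routes that fits.

arc(right, 1), straight(4), straight(4)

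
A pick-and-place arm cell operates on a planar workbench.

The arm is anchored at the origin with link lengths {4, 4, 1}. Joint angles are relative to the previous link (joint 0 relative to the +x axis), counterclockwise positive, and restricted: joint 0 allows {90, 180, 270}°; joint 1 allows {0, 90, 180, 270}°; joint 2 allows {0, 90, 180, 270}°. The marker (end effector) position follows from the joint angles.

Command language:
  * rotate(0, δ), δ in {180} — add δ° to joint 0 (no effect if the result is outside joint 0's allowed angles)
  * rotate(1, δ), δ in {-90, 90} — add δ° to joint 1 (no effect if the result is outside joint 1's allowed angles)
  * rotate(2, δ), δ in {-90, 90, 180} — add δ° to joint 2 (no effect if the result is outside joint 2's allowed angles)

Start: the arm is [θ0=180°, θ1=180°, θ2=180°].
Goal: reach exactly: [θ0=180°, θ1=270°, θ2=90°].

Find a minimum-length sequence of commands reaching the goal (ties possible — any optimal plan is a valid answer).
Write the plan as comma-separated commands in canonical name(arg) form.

rotate(1, 90), rotate(2, -90)

begin: [θ0=180°, θ1=180°, θ2=180°]
1. rotate(1, 90) → [θ0=180°, θ1=270°, θ2=180°]
2. rotate(2, -90) → [θ0=180°, θ1=270°, θ2=90°]
no 1-step plan works, so 2 is optimal.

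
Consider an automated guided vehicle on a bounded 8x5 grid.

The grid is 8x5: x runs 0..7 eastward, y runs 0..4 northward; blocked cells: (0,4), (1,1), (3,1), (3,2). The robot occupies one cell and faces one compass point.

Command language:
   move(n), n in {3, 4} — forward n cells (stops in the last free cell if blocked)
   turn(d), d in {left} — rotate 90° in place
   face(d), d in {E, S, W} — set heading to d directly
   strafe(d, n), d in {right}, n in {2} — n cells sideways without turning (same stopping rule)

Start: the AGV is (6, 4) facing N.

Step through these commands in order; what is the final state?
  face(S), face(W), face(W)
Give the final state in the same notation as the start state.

start: (6, 4) facing N
t=1 face(S) ⇒ (6, 4) facing S
t=2 face(W) ⇒ (6, 4) facing W
t=3 face(W) ⇒ (6, 4) facing W

(6, 4) facing W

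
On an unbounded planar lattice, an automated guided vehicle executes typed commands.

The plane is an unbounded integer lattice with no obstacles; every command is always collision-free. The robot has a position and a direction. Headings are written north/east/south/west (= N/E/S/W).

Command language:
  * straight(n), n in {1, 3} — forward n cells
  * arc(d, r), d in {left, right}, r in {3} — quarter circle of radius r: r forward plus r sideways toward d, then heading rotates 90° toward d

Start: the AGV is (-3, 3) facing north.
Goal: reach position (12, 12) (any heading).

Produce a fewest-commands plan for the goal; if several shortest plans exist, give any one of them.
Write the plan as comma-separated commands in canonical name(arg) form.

arc(right, 3), straight(3), straight(3), arc(left, 3), arc(right, 3)

start: (-3, 3) facing north
step 1 (arc(right, 3)): (0, 6) facing east
step 2 (straight(3)): (3, 6) facing east
step 3 (straight(3)): (6, 6) facing east
step 4 (arc(left, 3)): (9, 9) facing north
step 5 (arc(right, 3)): (12, 12) facing east
shorter routes all fall short; 5 is best.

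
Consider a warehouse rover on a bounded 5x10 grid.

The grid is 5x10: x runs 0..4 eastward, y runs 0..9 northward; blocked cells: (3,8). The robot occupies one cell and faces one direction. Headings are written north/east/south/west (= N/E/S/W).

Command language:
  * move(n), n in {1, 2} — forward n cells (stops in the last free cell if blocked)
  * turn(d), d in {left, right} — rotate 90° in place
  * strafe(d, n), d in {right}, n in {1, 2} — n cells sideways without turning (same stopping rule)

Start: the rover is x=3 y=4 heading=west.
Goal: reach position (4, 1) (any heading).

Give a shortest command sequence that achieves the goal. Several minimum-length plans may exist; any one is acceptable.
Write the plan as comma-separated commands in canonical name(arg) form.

turn(left), move(1), turn(left), move(1), strafe(right, 2)

begin: x=3 y=4 heading=west
[1] after turn(left): x=3 y=4 heading=south
[2] after move(1): x=3 y=3 heading=south
[3] after turn(left): x=3 y=3 heading=east
[4] after move(1): x=4 y=3 heading=east
[5] after strafe(right, 2): x=4 y=1 heading=east
minimal: 5 command(s), checked below 5.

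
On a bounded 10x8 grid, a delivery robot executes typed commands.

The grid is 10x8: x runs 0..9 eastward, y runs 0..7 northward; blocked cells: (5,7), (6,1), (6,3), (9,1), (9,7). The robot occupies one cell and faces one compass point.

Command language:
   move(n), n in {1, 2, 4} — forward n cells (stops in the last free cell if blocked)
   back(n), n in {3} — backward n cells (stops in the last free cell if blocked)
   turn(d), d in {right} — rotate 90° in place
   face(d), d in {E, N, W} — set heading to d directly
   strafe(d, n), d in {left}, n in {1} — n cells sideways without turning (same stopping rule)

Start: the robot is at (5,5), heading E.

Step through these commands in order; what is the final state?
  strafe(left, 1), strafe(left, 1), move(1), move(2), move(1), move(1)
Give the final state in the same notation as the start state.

at (9,6), heading E

start: at (5,5), heading E
step 1 (strafe(left, 1)): at (5,6), heading E
step 2 (strafe(left, 1)): at (5,6), heading E
step 3 (move(1)): at (6,6), heading E
step 4 (move(2)): at (8,6), heading E
step 5 (move(1)): at (9,6), heading E
step 6 (move(1)): at (9,6), heading E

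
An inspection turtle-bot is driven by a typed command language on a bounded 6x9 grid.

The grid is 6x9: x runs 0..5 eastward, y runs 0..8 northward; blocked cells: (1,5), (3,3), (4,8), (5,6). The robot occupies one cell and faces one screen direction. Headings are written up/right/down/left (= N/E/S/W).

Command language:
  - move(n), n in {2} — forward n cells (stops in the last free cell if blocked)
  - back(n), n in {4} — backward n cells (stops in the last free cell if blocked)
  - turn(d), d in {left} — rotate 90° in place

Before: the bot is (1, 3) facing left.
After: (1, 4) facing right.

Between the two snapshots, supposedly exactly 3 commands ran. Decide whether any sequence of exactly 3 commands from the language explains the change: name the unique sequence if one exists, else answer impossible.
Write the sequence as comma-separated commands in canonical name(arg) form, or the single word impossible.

turn(left), back(4), turn(left)

key: back(4) is stopped early by the blocked cell at (1,5)
from: (1, 3) facing left
1. turn(left) → (1, 3) facing down
2. back(4) → (1, 4) facing down
3. turn(left) → (1, 4) facing right
uniquely the one of 27 3-step routes that fits.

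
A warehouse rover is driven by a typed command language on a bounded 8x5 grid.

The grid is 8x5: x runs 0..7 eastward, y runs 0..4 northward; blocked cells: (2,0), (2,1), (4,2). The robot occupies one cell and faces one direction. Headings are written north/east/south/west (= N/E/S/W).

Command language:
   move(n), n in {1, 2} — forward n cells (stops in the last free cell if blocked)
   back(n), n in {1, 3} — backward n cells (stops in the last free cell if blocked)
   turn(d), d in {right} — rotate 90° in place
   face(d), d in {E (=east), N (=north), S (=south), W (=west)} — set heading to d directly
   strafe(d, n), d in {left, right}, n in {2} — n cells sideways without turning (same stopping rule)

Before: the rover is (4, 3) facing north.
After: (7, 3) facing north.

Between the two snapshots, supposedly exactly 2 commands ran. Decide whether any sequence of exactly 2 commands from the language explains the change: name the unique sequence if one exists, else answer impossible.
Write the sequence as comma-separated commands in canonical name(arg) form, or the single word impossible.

key: still facing N at the end — nothing in the sequence rotates
initial: (4, 3) facing north
1. strafe(right, 2) → (6, 3) facing north
2. strafe(right, 2) → (7, 3) facing north
all 121 alternatives checked — unique.

strafe(right, 2), strafe(right, 2)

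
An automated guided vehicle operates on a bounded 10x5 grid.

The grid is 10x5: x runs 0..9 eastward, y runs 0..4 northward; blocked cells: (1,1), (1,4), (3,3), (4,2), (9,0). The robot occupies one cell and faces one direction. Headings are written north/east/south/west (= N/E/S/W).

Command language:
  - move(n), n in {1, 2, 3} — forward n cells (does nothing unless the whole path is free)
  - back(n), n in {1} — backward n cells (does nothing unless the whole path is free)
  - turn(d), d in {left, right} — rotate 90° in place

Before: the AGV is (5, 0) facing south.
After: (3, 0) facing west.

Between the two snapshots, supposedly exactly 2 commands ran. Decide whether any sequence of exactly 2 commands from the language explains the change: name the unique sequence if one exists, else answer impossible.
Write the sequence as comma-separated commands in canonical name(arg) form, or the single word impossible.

turn(right), move(2)

key: position moved to (3,0) AND the heading swung to W — translation plus rotation needed
initial: (5, 0) facing south
[1] after turn(right): (5, 0) facing west
[2] after move(2): (3, 0) facing west
no rival 2-sequence matches.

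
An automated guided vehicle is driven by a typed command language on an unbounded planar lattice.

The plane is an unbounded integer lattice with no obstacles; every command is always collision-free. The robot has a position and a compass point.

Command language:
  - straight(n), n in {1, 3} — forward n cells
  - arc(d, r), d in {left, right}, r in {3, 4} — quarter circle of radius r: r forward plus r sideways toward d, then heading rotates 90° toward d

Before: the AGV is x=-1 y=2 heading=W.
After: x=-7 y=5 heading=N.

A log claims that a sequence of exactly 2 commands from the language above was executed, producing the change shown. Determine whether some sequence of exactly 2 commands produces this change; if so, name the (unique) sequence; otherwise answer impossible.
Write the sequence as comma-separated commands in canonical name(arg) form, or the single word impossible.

straight(3), arc(right, 3)

key: order matters: swapping straight(3) and arc(right, 3) lands elsewhere
t0: x=-1 y=2 heading=W
step 1 (straight(3)): x=-4 y=2 heading=W
step 2 (arc(right, 3)): x=-7 y=5 heading=N
uniquely the one of 36 2-step routes that fits.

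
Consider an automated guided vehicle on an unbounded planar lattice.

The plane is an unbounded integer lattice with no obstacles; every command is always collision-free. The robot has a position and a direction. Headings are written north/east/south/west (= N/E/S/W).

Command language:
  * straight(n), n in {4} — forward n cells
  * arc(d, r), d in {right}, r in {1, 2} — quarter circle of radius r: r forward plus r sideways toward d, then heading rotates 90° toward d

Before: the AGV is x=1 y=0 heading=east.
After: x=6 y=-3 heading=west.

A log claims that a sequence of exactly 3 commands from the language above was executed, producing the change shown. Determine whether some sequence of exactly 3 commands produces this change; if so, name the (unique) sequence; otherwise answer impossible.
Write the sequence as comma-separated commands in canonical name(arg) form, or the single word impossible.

straight(4), arc(right, 2), arc(right, 1)

key: running arc(right, 1) before straight(4) would end elsewhere — order is forced
initial: x=1 y=0 heading=east
[1] after straight(4): x=5 y=0 heading=east
[2] after arc(right, 2): x=7 y=-2 heading=south
[3] after arc(right, 1): x=6 y=-3 heading=west
no rival 3-sequence matches.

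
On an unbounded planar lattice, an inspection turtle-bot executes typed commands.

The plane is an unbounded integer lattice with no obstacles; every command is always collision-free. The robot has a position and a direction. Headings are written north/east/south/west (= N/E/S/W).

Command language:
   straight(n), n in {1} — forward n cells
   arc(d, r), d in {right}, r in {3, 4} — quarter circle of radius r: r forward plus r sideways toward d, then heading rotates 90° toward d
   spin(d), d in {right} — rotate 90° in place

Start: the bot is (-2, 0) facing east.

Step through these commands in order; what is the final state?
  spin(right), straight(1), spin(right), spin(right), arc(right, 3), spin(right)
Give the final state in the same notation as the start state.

(1, 2) facing south

t0: (-2, 0) facing east
[1] after spin(right): (-2, 0) facing south
[2] after straight(1): (-2, -1) facing south
[3] after spin(right): (-2, -1) facing west
[4] after spin(right): (-2, -1) facing north
[5] after arc(right, 3): (1, 2) facing east
[6] after spin(right): (1, 2) facing south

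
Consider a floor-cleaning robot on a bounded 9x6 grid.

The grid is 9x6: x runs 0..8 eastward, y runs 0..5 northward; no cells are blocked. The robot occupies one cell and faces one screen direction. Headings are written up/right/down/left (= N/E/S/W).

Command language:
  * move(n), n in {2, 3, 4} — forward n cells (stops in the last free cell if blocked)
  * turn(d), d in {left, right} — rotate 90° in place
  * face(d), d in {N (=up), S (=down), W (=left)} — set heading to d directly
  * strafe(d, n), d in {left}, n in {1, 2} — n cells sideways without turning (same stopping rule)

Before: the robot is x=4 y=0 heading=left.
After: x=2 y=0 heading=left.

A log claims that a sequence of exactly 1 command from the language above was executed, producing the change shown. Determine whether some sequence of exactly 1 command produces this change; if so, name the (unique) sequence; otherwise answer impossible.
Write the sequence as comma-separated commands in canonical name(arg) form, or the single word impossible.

move(2)

key: still facing W — the one step turns nothing
begin: x=4 y=0 heading=left
1. move(2) → x=2 y=0 heading=left
no other 1-command option fits: unique.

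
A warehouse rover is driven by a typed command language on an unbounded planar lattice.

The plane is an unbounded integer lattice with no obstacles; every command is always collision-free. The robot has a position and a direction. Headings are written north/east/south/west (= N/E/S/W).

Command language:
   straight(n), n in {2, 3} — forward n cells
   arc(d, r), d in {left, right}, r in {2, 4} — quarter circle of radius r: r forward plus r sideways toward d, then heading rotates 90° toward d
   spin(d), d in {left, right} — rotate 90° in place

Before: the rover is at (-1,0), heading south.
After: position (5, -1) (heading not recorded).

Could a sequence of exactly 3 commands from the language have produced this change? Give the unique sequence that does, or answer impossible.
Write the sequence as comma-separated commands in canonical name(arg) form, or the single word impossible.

straight(3), arc(left, 2), arc(left, 4)

key: order matters: swapping straight(3) and arc(left, 4) lands elsewhere
begin: at (-1,0), heading south
t=1 straight(3) ⇒ at (-1,-3), heading south
t=2 arc(left, 2) ⇒ at (1,-5), heading east
t=3 arc(left, 4) ⇒ at (5,-1), heading north
uniquely the one of 512 3-step routes that fits.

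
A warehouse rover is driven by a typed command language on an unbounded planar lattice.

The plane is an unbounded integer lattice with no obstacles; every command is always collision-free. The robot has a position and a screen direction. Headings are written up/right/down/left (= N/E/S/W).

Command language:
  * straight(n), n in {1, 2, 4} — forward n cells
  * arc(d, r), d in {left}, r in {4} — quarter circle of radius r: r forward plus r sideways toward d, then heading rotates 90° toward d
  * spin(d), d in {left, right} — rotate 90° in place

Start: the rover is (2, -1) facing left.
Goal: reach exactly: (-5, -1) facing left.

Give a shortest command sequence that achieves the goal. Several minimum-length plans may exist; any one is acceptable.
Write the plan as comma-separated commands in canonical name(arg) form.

start: (2, -1) facing left
t=1 straight(2) ⇒ (0, -1) facing left
t=2 straight(1) ⇒ (-1, -1) facing left
t=3 straight(4) ⇒ (-5, -1) facing left
minimal: 3 command(s), checked below 3.

straight(2), straight(1), straight(4)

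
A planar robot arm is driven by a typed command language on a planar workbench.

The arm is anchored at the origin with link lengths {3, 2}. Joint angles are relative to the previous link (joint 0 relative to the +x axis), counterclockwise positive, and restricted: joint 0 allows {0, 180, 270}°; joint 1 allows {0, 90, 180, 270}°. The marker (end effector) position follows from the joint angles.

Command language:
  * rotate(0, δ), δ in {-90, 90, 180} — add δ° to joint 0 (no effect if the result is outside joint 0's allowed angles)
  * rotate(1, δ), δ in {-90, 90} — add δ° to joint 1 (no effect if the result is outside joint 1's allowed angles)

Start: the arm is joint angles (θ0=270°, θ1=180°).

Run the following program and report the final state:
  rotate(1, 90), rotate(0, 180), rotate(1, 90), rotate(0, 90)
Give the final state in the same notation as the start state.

start: joint angles (θ0=270°, θ1=180°)
step 1 (rotate(1, 90)): joint angles (θ0=270°, θ1=270°)
step 2 (rotate(0, 180)): joint angles (θ0=270°, θ1=270°)
step 3 (rotate(1, 90)): joint angles (θ0=270°, θ1=0°)
step 4 (rotate(0, 90)): joint angles (θ0=0°, θ1=0°)

joint angles (θ0=0°, θ1=0°)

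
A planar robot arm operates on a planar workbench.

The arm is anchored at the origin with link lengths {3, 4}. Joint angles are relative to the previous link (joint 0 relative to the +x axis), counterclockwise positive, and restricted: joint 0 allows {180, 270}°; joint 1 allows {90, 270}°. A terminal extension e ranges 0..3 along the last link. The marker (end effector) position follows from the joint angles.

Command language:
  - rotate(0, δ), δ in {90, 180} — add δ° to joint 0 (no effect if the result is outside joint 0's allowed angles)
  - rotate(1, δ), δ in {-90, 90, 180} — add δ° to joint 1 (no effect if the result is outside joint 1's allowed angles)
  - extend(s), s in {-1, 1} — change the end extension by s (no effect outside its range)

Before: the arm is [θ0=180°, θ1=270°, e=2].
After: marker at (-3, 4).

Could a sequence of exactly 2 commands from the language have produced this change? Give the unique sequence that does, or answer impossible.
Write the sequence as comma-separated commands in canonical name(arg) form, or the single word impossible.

extend(-1), extend(-1)

begin: [θ0=180°, θ1=270°, e=2]
[1] after extend(-1): [θ0=180°, θ1=270°, e=1]
[2] after extend(-1): [θ0=180°, θ1=270°, e=0]
no other 2-command option fits: unique.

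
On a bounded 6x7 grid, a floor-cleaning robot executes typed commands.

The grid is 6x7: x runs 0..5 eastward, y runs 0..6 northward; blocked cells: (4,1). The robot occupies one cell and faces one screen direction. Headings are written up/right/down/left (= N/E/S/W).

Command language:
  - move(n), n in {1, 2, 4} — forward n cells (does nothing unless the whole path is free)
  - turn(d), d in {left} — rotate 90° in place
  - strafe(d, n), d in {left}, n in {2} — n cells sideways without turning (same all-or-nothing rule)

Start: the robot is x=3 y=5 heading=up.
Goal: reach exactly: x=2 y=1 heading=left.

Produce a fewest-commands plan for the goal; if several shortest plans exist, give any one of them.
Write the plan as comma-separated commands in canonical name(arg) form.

t0: x=3 y=5 heading=up
[1] after turn(left): x=3 y=5 heading=left
[2] after move(1): x=2 y=5 heading=left
[3] after strafe(left, 2): x=2 y=3 heading=left
[4] after strafe(left, 2): x=2 y=1 heading=left
no 3-step plan works, so 4 is optimal.

turn(left), move(1), strafe(left, 2), strafe(left, 2)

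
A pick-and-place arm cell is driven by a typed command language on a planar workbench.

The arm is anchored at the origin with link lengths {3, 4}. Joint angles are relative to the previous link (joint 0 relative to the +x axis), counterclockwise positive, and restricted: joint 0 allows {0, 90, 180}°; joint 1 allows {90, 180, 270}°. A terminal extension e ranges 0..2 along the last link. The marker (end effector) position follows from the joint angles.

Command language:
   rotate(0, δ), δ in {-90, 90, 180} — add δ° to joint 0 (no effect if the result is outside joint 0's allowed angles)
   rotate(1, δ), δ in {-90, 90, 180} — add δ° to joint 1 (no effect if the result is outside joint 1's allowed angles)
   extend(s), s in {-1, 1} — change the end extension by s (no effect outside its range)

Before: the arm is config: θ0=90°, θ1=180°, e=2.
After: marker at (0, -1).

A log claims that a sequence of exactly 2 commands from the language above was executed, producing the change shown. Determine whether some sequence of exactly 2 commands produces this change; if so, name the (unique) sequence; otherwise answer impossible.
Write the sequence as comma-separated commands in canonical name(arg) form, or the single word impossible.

initial: config: θ0=90°, θ1=180°, e=2
t=1 extend(-1) ⇒ config: θ0=90°, θ1=180°, e=1
t=2 extend(-1) ⇒ config: θ0=90°, θ1=180°, e=0
uniquely the one of 64 2-step routes that fits.

extend(-1), extend(-1)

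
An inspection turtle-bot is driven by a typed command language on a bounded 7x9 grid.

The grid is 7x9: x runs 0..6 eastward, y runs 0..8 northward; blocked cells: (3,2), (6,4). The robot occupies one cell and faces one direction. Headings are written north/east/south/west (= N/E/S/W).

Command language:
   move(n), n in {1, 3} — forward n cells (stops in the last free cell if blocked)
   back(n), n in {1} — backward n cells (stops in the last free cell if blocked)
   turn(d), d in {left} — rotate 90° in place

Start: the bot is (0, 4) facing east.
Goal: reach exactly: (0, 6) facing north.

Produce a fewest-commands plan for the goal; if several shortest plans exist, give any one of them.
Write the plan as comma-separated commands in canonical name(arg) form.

begin: (0, 4) facing east
1. turn(left) → (0, 4) facing north
2. back(1) → (0, 3) facing north
3. move(3) → (0, 6) facing north
shorter routes all fall short; 3 is best.

turn(left), back(1), move(3)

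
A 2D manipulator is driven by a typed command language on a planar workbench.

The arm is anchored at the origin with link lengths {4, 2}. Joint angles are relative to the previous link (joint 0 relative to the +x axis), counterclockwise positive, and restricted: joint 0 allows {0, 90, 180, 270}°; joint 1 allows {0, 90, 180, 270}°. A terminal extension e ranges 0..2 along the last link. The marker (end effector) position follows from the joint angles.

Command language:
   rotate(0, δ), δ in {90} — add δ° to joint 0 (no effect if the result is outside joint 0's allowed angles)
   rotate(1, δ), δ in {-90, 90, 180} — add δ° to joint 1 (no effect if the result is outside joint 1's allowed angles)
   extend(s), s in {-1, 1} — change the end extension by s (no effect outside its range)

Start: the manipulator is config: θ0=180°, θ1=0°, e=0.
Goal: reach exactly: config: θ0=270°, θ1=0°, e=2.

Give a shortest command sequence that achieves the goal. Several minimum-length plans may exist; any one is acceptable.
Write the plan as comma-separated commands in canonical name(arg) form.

extend(1), extend(1), rotate(0, 90)

from: config: θ0=180°, θ1=0°, e=0
1. extend(1) → config: θ0=180°, θ1=0°, e=1
2. extend(1) → config: θ0=180°, θ1=0°, e=2
3. rotate(0, 90) → config: θ0=270°, θ1=0°, e=2
nothing shorter than 3 reaches the goal.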